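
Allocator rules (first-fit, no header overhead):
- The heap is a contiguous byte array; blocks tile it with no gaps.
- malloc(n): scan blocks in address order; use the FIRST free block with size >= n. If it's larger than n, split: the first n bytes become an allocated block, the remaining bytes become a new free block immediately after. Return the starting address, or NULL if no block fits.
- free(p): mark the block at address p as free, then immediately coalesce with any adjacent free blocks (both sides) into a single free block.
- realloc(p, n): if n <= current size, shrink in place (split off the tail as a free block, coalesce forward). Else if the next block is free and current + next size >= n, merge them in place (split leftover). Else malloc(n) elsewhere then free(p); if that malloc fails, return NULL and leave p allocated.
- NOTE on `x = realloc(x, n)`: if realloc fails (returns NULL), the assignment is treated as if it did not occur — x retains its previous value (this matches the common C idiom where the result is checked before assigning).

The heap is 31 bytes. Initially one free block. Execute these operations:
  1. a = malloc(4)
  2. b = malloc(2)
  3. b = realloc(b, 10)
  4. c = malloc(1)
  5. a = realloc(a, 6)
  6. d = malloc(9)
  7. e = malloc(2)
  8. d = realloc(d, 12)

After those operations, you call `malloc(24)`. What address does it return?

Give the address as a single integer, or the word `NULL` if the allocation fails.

Answer: NULL

Derivation:
Op 1: a = malloc(4) -> a = 0; heap: [0-3 ALLOC][4-30 FREE]
Op 2: b = malloc(2) -> b = 4; heap: [0-3 ALLOC][4-5 ALLOC][6-30 FREE]
Op 3: b = realloc(b, 10) -> b = 4; heap: [0-3 ALLOC][4-13 ALLOC][14-30 FREE]
Op 4: c = malloc(1) -> c = 14; heap: [0-3 ALLOC][4-13 ALLOC][14-14 ALLOC][15-30 FREE]
Op 5: a = realloc(a, 6) -> a = 15; heap: [0-3 FREE][4-13 ALLOC][14-14 ALLOC][15-20 ALLOC][21-30 FREE]
Op 6: d = malloc(9) -> d = 21; heap: [0-3 FREE][4-13 ALLOC][14-14 ALLOC][15-20 ALLOC][21-29 ALLOC][30-30 FREE]
Op 7: e = malloc(2) -> e = 0; heap: [0-1 ALLOC][2-3 FREE][4-13 ALLOC][14-14 ALLOC][15-20 ALLOC][21-29 ALLOC][30-30 FREE]
Op 8: d = realloc(d, 12) -> NULL (d unchanged); heap: [0-1 ALLOC][2-3 FREE][4-13 ALLOC][14-14 ALLOC][15-20 ALLOC][21-29 ALLOC][30-30 FREE]
malloc(24): first-fit scan over [0-1 ALLOC][2-3 FREE][4-13 ALLOC][14-14 ALLOC][15-20 ALLOC][21-29 ALLOC][30-30 FREE] -> NULL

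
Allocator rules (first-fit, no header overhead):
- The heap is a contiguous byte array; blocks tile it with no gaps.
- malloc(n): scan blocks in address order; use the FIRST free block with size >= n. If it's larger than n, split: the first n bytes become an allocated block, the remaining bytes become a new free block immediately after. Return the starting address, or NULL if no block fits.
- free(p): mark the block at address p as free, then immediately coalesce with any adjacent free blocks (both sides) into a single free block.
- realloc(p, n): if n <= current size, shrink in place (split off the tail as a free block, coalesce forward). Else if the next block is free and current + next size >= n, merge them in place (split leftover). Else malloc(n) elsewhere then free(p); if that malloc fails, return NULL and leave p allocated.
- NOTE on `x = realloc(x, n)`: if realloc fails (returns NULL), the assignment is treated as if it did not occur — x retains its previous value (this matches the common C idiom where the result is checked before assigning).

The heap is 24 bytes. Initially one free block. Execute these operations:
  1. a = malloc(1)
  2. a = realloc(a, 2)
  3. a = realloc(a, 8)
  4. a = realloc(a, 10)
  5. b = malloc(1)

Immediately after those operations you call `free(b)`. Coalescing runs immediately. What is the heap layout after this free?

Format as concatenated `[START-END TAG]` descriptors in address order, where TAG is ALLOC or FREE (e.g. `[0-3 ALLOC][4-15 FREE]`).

Op 1: a = malloc(1) -> a = 0; heap: [0-0 ALLOC][1-23 FREE]
Op 2: a = realloc(a, 2) -> a = 0; heap: [0-1 ALLOC][2-23 FREE]
Op 3: a = realloc(a, 8) -> a = 0; heap: [0-7 ALLOC][8-23 FREE]
Op 4: a = realloc(a, 10) -> a = 0; heap: [0-9 ALLOC][10-23 FREE]
Op 5: b = malloc(1) -> b = 10; heap: [0-9 ALLOC][10-10 ALLOC][11-23 FREE]
free(b): b = 10 -> block [10-10 ALLOC]; mark free, coalesce with adjacent free neighbors -> [0-9 ALLOC][10-23 FREE]

Answer: [0-9 ALLOC][10-23 FREE]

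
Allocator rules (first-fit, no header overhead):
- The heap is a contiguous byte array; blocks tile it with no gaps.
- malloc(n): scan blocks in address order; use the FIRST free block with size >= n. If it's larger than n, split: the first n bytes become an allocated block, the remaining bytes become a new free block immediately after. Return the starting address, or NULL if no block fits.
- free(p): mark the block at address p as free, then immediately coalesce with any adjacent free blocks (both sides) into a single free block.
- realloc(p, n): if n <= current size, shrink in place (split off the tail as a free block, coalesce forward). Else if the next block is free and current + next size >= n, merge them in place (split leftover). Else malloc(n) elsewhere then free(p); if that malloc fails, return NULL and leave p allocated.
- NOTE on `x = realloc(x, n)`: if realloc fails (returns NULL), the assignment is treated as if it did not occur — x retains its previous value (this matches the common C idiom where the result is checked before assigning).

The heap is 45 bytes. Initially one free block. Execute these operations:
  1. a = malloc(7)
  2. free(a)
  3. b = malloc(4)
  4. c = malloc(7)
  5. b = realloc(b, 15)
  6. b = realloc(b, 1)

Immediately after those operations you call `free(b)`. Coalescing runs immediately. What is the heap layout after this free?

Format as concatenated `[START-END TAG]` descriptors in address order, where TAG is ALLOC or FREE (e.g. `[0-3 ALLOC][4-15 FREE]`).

Op 1: a = malloc(7) -> a = 0; heap: [0-6 ALLOC][7-44 FREE]
Op 2: free(a) -> (freed a); heap: [0-44 FREE]
Op 3: b = malloc(4) -> b = 0; heap: [0-3 ALLOC][4-44 FREE]
Op 4: c = malloc(7) -> c = 4; heap: [0-3 ALLOC][4-10 ALLOC][11-44 FREE]
Op 5: b = realloc(b, 15) -> b = 11; heap: [0-3 FREE][4-10 ALLOC][11-25 ALLOC][26-44 FREE]
Op 6: b = realloc(b, 1) -> b = 11; heap: [0-3 FREE][4-10 ALLOC][11-11 ALLOC][12-44 FREE]
free(b): b = 11 -> block [11-11 ALLOC]; mark free, coalesce with adjacent free neighbors -> [0-3 FREE][4-10 ALLOC][11-44 FREE]

Answer: [0-3 FREE][4-10 ALLOC][11-44 FREE]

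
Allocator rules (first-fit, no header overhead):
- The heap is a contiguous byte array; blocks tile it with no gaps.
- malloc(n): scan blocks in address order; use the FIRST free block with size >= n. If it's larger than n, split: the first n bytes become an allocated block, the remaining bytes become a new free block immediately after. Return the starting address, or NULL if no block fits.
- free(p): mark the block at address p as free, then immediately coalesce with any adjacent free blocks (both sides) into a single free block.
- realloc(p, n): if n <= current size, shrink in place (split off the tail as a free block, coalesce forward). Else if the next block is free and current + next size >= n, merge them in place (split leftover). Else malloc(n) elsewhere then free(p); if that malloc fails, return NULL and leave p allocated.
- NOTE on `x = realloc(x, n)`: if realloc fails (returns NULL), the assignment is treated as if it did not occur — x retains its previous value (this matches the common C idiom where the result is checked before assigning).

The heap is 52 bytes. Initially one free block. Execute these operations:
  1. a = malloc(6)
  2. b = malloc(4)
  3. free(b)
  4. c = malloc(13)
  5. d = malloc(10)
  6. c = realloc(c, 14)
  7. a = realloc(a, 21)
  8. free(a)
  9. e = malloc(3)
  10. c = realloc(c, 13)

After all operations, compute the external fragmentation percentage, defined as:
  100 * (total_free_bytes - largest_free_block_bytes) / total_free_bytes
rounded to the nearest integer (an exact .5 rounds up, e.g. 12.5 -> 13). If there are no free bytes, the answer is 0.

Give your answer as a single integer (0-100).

Op 1: a = malloc(6) -> a = 0; heap: [0-5 ALLOC][6-51 FREE]
Op 2: b = malloc(4) -> b = 6; heap: [0-5 ALLOC][6-9 ALLOC][10-51 FREE]
Op 3: free(b) -> (freed b); heap: [0-5 ALLOC][6-51 FREE]
Op 4: c = malloc(13) -> c = 6; heap: [0-5 ALLOC][6-18 ALLOC][19-51 FREE]
Op 5: d = malloc(10) -> d = 19; heap: [0-5 ALLOC][6-18 ALLOC][19-28 ALLOC][29-51 FREE]
Op 6: c = realloc(c, 14) -> c = 29; heap: [0-5 ALLOC][6-18 FREE][19-28 ALLOC][29-42 ALLOC][43-51 FREE]
Op 7: a = realloc(a, 21) -> NULL (a unchanged); heap: [0-5 ALLOC][6-18 FREE][19-28 ALLOC][29-42 ALLOC][43-51 FREE]
Op 8: free(a) -> (freed a); heap: [0-18 FREE][19-28 ALLOC][29-42 ALLOC][43-51 FREE]
Op 9: e = malloc(3) -> e = 0; heap: [0-2 ALLOC][3-18 FREE][19-28 ALLOC][29-42 ALLOC][43-51 FREE]
Op 10: c = realloc(c, 13) -> c = 29; heap: [0-2 ALLOC][3-18 FREE][19-28 ALLOC][29-41 ALLOC][42-51 FREE]
Free blocks: [16 10] total_free=26 largest=16 -> 100*(26-16)/26 = 1000/26 ≈ 38.462 -> rounds to 38

Answer: 38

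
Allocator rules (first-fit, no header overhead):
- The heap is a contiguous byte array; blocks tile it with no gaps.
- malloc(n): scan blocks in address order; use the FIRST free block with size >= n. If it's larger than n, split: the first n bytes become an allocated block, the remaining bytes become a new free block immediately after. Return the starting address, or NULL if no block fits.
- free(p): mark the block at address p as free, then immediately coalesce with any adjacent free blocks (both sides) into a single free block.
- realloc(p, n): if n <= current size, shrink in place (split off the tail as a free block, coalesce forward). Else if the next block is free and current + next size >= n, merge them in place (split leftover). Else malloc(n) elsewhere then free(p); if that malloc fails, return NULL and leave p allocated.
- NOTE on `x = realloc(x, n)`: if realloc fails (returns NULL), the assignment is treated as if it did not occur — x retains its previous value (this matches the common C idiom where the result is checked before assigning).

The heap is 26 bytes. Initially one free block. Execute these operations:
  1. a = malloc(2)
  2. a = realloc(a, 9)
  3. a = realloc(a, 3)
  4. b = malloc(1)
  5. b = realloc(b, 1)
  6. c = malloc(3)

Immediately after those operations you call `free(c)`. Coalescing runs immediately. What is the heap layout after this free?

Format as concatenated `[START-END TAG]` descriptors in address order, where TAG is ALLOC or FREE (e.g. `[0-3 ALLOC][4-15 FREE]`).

Op 1: a = malloc(2) -> a = 0; heap: [0-1 ALLOC][2-25 FREE]
Op 2: a = realloc(a, 9) -> a = 0; heap: [0-8 ALLOC][9-25 FREE]
Op 3: a = realloc(a, 3) -> a = 0; heap: [0-2 ALLOC][3-25 FREE]
Op 4: b = malloc(1) -> b = 3; heap: [0-2 ALLOC][3-3 ALLOC][4-25 FREE]
Op 5: b = realloc(b, 1) -> b = 3; heap: [0-2 ALLOC][3-3 ALLOC][4-25 FREE]
Op 6: c = malloc(3) -> c = 4; heap: [0-2 ALLOC][3-3 ALLOC][4-6 ALLOC][7-25 FREE]
free(c): c = 4 -> block [4-6 ALLOC]; mark free, coalesce with adjacent free neighbors -> [0-2 ALLOC][3-3 ALLOC][4-25 FREE]

Answer: [0-2 ALLOC][3-3 ALLOC][4-25 FREE]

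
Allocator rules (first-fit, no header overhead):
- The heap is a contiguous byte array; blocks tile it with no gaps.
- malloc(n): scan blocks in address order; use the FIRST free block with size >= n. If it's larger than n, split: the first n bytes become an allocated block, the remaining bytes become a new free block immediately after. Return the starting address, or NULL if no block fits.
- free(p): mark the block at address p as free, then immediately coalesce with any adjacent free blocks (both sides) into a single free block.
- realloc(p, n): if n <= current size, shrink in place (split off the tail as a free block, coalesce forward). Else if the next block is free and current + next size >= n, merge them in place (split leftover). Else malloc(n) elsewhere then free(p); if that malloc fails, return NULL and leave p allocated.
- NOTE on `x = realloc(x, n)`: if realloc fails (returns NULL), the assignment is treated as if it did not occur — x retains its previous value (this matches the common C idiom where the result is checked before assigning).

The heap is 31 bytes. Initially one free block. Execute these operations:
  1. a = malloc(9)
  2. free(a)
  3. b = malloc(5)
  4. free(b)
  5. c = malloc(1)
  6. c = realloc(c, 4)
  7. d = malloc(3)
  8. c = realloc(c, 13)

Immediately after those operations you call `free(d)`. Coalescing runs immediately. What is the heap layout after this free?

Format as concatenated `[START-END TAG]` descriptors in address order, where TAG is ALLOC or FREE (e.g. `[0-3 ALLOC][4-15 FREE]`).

Op 1: a = malloc(9) -> a = 0; heap: [0-8 ALLOC][9-30 FREE]
Op 2: free(a) -> (freed a); heap: [0-30 FREE]
Op 3: b = malloc(5) -> b = 0; heap: [0-4 ALLOC][5-30 FREE]
Op 4: free(b) -> (freed b); heap: [0-30 FREE]
Op 5: c = malloc(1) -> c = 0; heap: [0-0 ALLOC][1-30 FREE]
Op 6: c = realloc(c, 4) -> c = 0; heap: [0-3 ALLOC][4-30 FREE]
Op 7: d = malloc(3) -> d = 4; heap: [0-3 ALLOC][4-6 ALLOC][7-30 FREE]
Op 8: c = realloc(c, 13) -> c = 7; heap: [0-3 FREE][4-6 ALLOC][7-19 ALLOC][20-30 FREE]
free(d): d = 4 -> block [4-6 ALLOC]; mark free, coalesce with adjacent free neighbors -> [0-6 FREE][7-19 ALLOC][20-30 FREE]

Answer: [0-6 FREE][7-19 ALLOC][20-30 FREE]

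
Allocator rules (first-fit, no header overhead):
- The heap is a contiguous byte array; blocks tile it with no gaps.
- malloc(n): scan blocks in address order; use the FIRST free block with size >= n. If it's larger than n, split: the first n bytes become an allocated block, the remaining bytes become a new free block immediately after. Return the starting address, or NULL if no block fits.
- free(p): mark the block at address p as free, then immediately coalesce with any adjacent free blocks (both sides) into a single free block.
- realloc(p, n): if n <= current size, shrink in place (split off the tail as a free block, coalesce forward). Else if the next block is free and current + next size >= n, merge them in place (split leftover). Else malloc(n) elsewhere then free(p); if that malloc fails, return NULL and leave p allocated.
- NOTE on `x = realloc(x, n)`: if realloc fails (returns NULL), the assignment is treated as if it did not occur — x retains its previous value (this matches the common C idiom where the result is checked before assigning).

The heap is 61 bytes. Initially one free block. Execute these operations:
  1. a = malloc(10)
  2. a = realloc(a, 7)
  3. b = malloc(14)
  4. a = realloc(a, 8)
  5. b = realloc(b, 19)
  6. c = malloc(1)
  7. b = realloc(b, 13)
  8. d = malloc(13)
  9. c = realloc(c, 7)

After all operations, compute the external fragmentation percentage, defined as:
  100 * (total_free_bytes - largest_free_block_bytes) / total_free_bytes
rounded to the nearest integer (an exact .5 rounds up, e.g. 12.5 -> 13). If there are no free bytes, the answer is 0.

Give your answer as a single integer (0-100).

Answer: 5

Derivation:
Op 1: a = malloc(10) -> a = 0; heap: [0-9 ALLOC][10-60 FREE]
Op 2: a = realloc(a, 7) -> a = 0; heap: [0-6 ALLOC][7-60 FREE]
Op 3: b = malloc(14) -> b = 7; heap: [0-6 ALLOC][7-20 ALLOC][21-60 FREE]
Op 4: a = realloc(a, 8) -> a = 21; heap: [0-6 FREE][7-20 ALLOC][21-28 ALLOC][29-60 FREE]
Op 5: b = realloc(b, 19) -> b = 29; heap: [0-20 FREE][21-28 ALLOC][29-47 ALLOC][48-60 FREE]
Op 6: c = malloc(1) -> c = 0; heap: [0-0 ALLOC][1-20 FREE][21-28 ALLOC][29-47 ALLOC][48-60 FREE]
Op 7: b = realloc(b, 13) -> b = 29; heap: [0-0 ALLOC][1-20 FREE][21-28 ALLOC][29-41 ALLOC][42-60 FREE]
Op 8: d = malloc(13) -> d = 1; heap: [0-0 ALLOC][1-13 ALLOC][14-20 FREE][21-28 ALLOC][29-41 ALLOC][42-60 FREE]
Op 9: c = realloc(c, 7) -> c = 14; heap: [0-0 FREE][1-13 ALLOC][14-20 ALLOC][21-28 ALLOC][29-41 ALLOC][42-60 FREE]
Free blocks: [1 19] total_free=20 largest=19 -> 100*(20-19)/20 = 100/20 = 5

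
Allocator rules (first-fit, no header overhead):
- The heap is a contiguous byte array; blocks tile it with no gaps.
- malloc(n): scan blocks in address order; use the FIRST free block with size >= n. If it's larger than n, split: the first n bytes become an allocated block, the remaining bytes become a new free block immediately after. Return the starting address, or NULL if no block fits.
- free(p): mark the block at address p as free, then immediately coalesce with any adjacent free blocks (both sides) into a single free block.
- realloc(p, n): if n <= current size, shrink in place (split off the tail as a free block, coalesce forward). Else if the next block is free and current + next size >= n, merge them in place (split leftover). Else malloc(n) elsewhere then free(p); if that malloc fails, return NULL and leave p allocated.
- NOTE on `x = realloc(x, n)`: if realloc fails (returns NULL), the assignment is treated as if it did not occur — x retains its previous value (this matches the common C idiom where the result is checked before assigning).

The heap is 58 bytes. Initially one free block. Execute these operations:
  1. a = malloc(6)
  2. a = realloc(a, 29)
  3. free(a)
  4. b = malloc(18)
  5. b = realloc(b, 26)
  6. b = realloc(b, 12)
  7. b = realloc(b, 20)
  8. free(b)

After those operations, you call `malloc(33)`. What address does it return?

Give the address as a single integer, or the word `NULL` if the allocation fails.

Op 1: a = malloc(6) -> a = 0; heap: [0-5 ALLOC][6-57 FREE]
Op 2: a = realloc(a, 29) -> a = 0; heap: [0-28 ALLOC][29-57 FREE]
Op 3: free(a) -> (freed a); heap: [0-57 FREE]
Op 4: b = malloc(18) -> b = 0; heap: [0-17 ALLOC][18-57 FREE]
Op 5: b = realloc(b, 26) -> b = 0; heap: [0-25 ALLOC][26-57 FREE]
Op 6: b = realloc(b, 12) -> b = 0; heap: [0-11 ALLOC][12-57 FREE]
Op 7: b = realloc(b, 20) -> b = 0; heap: [0-19 ALLOC][20-57 FREE]
Op 8: free(b) -> (freed b); heap: [0-57 FREE]
malloc(33): first-fit scan over [0-57 FREE] -> 0

Answer: 0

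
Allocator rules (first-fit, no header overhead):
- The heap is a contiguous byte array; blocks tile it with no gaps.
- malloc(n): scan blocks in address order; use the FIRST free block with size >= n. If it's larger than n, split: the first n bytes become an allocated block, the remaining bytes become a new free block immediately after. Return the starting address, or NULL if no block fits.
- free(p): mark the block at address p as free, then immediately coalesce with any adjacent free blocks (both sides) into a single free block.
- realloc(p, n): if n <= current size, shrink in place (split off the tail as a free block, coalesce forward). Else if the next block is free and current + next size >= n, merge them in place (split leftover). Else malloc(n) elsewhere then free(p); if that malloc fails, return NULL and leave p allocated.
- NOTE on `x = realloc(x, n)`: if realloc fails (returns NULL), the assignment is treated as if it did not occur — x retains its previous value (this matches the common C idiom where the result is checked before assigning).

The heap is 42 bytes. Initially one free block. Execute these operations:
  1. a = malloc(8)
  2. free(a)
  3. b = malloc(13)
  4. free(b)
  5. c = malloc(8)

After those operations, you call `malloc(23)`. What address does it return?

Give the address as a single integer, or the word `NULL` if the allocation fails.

Answer: 8

Derivation:
Op 1: a = malloc(8) -> a = 0; heap: [0-7 ALLOC][8-41 FREE]
Op 2: free(a) -> (freed a); heap: [0-41 FREE]
Op 3: b = malloc(13) -> b = 0; heap: [0-12 ALLOC][13-41 FREE]
Op 4: free(b) -> (freed b); heap: [0-41 FREE]
Op 5: c = malloc(8) -> c = 0; heap: [0-7 ALLOC][8-41 FREE]
malloc(23): first-fit scan over [0-7 ALLOC][8-41 FREE] -> 8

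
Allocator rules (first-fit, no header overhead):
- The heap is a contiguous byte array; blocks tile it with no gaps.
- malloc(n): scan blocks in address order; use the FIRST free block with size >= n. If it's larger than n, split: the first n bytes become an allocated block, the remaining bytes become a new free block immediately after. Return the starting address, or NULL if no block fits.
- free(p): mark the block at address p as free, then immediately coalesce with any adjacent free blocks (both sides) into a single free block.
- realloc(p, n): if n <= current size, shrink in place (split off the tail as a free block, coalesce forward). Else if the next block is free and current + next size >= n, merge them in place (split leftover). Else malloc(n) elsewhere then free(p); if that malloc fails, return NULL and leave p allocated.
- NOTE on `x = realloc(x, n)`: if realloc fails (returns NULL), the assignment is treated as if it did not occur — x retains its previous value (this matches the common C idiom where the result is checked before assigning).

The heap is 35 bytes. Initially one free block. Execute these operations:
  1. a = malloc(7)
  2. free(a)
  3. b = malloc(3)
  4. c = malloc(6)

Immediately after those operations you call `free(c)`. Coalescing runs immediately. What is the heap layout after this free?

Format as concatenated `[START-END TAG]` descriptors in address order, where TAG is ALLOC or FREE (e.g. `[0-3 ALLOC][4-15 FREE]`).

Answer: [0-2 ALLOC][3-34 FREE]

Derivation:
Op 1: a = malloc(7) -> a = 0; heap: [0-6 ALLOC][7-34 FREE]
Op 2: free(a) -> (freed a); heap: [0-34 FREE]
Op 3: b = malloc(3) -> b = 0; heap: [0-2 ALLOC][3-34 FREE]
Op 4: c = malloc(6) -> c = 3; heap: [0-2 ALLOC][3-8 ALLOC][9-34 FREE]
free(c): c = 3 -> block [3-8 ALLOC]; mark free, coalesce with adjacent free neighbors -> [0-2 ALLOC][3-34 FREE]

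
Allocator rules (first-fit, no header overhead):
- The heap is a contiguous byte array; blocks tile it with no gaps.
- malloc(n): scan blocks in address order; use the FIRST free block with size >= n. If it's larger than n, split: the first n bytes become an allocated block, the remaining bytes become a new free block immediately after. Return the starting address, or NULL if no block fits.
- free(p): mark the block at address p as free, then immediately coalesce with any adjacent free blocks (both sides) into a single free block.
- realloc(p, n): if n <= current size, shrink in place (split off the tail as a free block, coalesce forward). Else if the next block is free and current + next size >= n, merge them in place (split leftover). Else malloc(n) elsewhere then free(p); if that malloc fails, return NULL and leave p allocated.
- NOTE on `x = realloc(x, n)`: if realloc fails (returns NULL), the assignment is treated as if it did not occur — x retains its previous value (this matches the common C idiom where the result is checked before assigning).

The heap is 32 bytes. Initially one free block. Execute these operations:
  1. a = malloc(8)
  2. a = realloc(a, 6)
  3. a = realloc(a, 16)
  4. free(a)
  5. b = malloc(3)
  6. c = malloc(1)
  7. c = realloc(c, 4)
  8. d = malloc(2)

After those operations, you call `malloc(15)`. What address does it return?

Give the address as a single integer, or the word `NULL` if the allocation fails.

Answer: 9

Derivation:
Op 1: a = malloc(8) -> a = 0; heap: [0-7 ALLOC][8-31 FREE]
Op 2: a = realloc(a, 6) -> a = 0; heap: [0-5 ALLOC][6-31 FREE]
Op 3: a = realloc(a, 16) -> a = 0; heap: [0-15 ALLOC][16-31 FREE]
Op 4: free(a) -> (freed a); heap: [0-31 FREE]
Op 5: b = malloc(3) -> b = 0; heap: [0-2 ALLOC][3-31 FREE]
Op 6: c = malloc(1) -> c = 3; heap: [0-2 ALLOC][3-3 ALLOC][4-31 FREE]
Op 7: c = realloc(c, 4) -> c = 3; heap: [0-2 ALLOC][3-6 ALLOC][7-31 FREE]
Op 8: d = malloc(2) -> d = 7; heap: [0-2 ALLOC][3-6 ALLOC][7-8 ALLOC][9-31 FREE]
malloc(15): first-fit scan over [0-2 ALLOC][3-6 ALLOC][7-8 ALLOC][9-31 FREE] -> 9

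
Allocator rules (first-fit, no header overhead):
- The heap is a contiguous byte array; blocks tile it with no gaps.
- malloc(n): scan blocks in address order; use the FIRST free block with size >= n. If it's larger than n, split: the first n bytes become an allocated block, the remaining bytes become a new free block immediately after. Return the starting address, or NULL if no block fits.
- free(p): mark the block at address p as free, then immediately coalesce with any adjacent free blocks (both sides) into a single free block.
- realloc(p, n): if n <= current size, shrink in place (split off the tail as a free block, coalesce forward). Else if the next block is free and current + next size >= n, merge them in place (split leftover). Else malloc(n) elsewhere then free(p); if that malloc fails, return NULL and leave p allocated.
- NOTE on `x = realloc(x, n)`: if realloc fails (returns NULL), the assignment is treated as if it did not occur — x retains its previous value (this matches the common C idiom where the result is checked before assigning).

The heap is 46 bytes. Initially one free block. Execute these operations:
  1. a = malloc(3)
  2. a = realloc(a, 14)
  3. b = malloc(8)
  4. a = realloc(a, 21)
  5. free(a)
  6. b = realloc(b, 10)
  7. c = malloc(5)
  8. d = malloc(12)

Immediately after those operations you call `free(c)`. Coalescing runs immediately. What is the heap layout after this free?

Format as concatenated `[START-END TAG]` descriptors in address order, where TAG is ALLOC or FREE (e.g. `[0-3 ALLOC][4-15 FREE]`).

Answer: [0-13 FREE][14-23 ALLOC][24-35 ALLOC][36-45 FREE]

Derivation:
Op 1: a = malloc(3) -> a = 0; heap: [0-2 ALLOC][3-45 FREE]
Op 2: a = realloc(a, 14) -> a = 0; heap: [0-13 ALLOC][14-45 FREE]
Op 3: b = malloc(8) -> b = 14; heap: [0-13 ALLOC][14-21 ALLOC][22-45 FREE]
Op 4: a = realloc(a, 21) -> a = 22; heap: [0-13 FREE][14-21 ALLOC][22-42 ALLOC][43-45 FREE]
Op 5: free(a) -> (freed a); heap: [0-13 FREE][14-21 ALLOC][22-45 FREE]
Op 6: b = realloc(b, 10) -> b = 14; heap: [0-13 FREE][14-23 ALLOC][24-45 FREE]
Op 7: c = malloc(5) -> c = 0; heap: [0-4 ALLOC][5-13 FREE][14-23 ALLOC][24-45 FREE]
Op 8: d = malloc(12) -> d = 24; heap: [0-4 ALLOC][5-13 FREE][14-23 ALLOC][24-35 ALLOC][36-45 FREE]
free(c): c = 0 -> block [0-4 ALLOC]; mark free, coalesce with adjacent free neighbors -> [0-13 FREE][14-23 ALLOC][24-35 ALLOC][36-45 FREE]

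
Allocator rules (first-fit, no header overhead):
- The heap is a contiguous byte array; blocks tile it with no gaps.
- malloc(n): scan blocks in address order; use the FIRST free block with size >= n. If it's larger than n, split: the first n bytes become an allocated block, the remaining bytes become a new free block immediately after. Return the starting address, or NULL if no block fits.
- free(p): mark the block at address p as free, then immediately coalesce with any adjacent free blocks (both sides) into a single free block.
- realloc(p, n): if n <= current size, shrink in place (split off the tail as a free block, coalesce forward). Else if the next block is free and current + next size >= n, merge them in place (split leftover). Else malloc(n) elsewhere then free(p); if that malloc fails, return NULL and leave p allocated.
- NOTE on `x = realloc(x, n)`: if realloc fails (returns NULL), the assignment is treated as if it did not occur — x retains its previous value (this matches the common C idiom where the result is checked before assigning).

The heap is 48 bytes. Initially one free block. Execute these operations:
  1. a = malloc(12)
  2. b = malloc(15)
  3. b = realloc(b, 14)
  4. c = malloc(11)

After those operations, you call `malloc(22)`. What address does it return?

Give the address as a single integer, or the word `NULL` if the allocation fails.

Answer: NULL

Derivation:
Op 1: a = malloc(12) -> a = 0; heap: [0-11 ALLOC][12-47 FREE]
Op 2: b = malloc(15) -> b = 12; heap: [0-11 ALLOC][12-26 ALLOC][27-47 FREE]
Op 3: b = realloc(b, 14) -> b = 12; heap: [0-11 ALLOC][12-25 ALLOC][26-47 FREE]
Op 4: c = malloc(11) -> c = 26; heap: [0-11 ALLOC][12-25 ALLOC][26-36 ALLOC][37-47 FREE]
malloc(22): first-fit scan over [0-11 ALLOC][12-25 ALLOC][26-36 ALLOC][37-47 FREE] -> NULL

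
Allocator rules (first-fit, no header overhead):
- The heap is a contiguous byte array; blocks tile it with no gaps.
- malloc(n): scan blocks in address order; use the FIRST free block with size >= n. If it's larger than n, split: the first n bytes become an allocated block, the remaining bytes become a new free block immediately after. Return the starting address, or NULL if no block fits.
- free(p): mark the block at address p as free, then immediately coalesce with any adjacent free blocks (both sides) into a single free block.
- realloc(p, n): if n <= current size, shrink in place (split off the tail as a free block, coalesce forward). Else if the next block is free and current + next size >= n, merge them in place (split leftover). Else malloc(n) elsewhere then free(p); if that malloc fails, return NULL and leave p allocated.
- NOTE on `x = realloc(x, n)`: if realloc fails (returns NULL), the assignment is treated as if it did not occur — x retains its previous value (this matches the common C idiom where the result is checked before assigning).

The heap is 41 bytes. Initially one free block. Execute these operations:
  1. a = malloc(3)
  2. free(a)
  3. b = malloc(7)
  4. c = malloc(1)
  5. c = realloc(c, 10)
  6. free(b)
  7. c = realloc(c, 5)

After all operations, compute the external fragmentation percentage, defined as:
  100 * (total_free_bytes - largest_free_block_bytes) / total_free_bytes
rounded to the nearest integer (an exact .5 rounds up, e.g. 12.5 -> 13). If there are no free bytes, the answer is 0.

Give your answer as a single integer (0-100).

Answer: 19

Derivation:
Op 1: a = malloc(3) -> a = 0; heap: [0-2 ALLOC][3-40 FREE]
Op 2: free(a) -> (freed a); heap: [0-40 FREE]
Op 3: b = malloc(7) -> b = 0; heap: [0-6 ALLOC][7-40 FREE]
Op 4: c = malloc(1) -> c = 7; heap: [0-6 ALLOC][7-7 ALLOC][8-40 FREE]
Op 5: c = realloc(c, 10) -> c = 7; heap: [0-6 ALLOC][7-16 ALLOC][17-40 FREE]
Op 6: free(b) -> (freed b); heap: [0-6 FREE][7-16 ALLOC][17-40 FREE]
Op 7: c = realloc(c, 5) -> c = 7; heap: [0-6 FREE][7-11 ALLOC][12-40 FREE]
Free blocks: [7 29] total_free=36 largest=29 -> 100*(36-29)/36 = 700/36 ≈ 19.444 -> rounds to 19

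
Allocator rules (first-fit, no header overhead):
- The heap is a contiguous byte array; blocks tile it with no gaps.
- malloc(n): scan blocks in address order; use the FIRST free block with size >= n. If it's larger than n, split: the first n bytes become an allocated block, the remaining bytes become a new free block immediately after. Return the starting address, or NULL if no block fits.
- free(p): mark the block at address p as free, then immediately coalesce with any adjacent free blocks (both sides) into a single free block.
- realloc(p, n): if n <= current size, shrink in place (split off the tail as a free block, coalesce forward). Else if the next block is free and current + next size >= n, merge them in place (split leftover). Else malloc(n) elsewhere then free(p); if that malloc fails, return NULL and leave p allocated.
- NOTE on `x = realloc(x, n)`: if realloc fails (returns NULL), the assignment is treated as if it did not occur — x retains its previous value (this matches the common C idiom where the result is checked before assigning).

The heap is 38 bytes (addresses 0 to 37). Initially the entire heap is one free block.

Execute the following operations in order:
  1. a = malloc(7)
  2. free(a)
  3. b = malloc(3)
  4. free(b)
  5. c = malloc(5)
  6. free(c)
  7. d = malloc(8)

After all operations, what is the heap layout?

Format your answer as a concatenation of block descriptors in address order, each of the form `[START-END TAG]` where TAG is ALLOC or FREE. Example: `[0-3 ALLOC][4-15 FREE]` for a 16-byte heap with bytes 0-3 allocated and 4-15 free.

Answer: [0-7 ALLOC][8-37 FREE]

Derivation:
Op 1: a = malloc(7) -> a = 0; heap: [0-6 ALLOC][7-37 FREE]
Op 2: free(a) -> (freed a); heap: [0-37 FREE]
Op 3: b = malloc(3) -> b = 0; heap: [0-2 ALLOC][3-37 FREE]
Op 4: free(b) -> (freed b); heap: [0-37 FREE]
Op 5: c = malloc(5) -> c = 0; heap: [0-4 ALLOC][5-37 FREE]
Op 6: free(c) -> (freed c); heap: [0-37 FREE]
Op 7: d = malloc(8) -> d = 0; heap: [0-7 ALLOC][8-37 FREE]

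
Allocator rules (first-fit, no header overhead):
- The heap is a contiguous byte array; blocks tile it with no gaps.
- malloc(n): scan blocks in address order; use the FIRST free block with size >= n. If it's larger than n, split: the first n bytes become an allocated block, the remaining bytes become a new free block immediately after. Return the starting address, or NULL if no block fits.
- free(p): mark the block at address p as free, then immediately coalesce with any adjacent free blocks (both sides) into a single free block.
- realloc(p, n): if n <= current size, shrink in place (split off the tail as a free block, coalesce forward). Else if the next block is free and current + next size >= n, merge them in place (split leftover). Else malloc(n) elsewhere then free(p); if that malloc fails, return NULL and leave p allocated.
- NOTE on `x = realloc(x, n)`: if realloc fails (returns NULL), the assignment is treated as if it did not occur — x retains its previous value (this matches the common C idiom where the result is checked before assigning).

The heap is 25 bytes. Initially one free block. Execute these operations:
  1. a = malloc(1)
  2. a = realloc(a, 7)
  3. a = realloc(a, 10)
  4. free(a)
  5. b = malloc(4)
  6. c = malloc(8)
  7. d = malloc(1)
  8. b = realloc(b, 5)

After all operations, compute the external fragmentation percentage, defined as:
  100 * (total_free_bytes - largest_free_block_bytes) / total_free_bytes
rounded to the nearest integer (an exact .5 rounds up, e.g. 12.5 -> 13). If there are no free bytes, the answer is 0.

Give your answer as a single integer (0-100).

Op 1: a = malloc(1) -> a = 0; heap: [0-0 ALLOC][1-24 FREE]
Op 2: a = realloc(a, 7) -> a = 0; heap: [0-6 ALLOC][7-24 FREE]
Op 3: a = realloc(a, 10) -> a = 0; heap: [0-9 ALLOC][10-24 FREE]
Op 4: free(a) -> (freed a); heap: [0-24 FREE]
Op 5: b = malloc(4) -> b = 0; heap: [0-3 ALLOC][4-24 FREE]
Op 6: c = malloc(8) -> c = 4; heap: [0-3 ALLOC][4-11 ALLOC][12-24 FREE]
Op 7: d = malloc(1) -> d = 12; heap: [0-3 ALLOC][4-11 ALLOC][12-12 ALLOC][13-24 FREE]
Op 8: b = realloc(b, 5) -> b = 13; heap: [0-3 FREE][4-11 ALLOC][12-12 ALLOC][13-17 ALLOC][18-24 FREE]
Free blocks: [4 7] total_free=11 largest=7 -> 100*(11-7)/11 = 400/11 ≈ 36.364 -> rounds to 36

Answer: 36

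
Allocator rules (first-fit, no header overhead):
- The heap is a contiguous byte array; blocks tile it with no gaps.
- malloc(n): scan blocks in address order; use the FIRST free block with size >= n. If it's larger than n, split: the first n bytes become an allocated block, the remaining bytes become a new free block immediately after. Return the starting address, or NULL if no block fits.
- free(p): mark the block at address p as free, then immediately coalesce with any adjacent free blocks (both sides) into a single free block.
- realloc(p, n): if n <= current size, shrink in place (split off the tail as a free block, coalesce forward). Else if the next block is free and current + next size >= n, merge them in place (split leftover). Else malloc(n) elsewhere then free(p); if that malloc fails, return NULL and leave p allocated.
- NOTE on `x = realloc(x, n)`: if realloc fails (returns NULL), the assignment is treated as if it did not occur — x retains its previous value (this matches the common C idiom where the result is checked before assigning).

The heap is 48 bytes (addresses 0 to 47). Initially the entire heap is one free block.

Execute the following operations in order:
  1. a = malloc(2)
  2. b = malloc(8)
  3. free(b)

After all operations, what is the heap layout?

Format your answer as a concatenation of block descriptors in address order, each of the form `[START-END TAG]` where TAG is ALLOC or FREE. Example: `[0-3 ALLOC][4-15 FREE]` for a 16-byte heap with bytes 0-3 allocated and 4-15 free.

Op 1: a = malloc(2) -> a = 0; heap: [0-1 ALLOC][2-47 FREE]
Op 2: b = malloc(8) -> b = 2; heap: [0-1 ALLOC][2-9 ALLOC][10-47 FREE]
Op 3: free(b) -> (freed b); heap: [0-1 ALLOC][2-47 FREE]

Answer: [0-1 ALLOC][2-47 FREE]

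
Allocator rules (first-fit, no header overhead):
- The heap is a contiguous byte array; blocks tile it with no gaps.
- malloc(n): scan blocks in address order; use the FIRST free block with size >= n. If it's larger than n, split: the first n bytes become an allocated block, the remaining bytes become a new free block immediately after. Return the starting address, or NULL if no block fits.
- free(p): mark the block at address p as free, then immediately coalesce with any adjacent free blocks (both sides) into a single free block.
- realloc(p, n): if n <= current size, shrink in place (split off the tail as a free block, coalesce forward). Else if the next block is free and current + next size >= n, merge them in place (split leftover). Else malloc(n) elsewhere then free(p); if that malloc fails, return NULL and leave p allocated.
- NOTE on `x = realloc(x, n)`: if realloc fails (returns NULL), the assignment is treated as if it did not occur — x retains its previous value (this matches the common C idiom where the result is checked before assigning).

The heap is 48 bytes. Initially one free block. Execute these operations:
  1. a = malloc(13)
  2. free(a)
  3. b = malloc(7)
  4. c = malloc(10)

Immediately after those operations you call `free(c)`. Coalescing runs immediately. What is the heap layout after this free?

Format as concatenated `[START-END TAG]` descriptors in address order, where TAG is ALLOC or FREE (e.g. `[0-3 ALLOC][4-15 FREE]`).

Op 1: a = malloc(13) -> a = 0; heap: [0-12 ALLOC][13-47 FREE]
Op 2: free(a) -> (freed a); heap: [0-47 FREE]
Op 3: b = malloc(7) -> b = 0; heap: [0-6 ALLOC][7-47 FREE]
Op 4: c = malloc(10) -> c = 7; heap: [0-6 ALLOC][7-16 ALLOC][17-47 FREE]
free(c): c = 7 -> block [7-16 ALLOC]; mark free, coalesce with adjacent free neighbors -> [0-6 ALLOC][7-47 FREE]

Answer: [0-6 ALLOC][7-47 FREE]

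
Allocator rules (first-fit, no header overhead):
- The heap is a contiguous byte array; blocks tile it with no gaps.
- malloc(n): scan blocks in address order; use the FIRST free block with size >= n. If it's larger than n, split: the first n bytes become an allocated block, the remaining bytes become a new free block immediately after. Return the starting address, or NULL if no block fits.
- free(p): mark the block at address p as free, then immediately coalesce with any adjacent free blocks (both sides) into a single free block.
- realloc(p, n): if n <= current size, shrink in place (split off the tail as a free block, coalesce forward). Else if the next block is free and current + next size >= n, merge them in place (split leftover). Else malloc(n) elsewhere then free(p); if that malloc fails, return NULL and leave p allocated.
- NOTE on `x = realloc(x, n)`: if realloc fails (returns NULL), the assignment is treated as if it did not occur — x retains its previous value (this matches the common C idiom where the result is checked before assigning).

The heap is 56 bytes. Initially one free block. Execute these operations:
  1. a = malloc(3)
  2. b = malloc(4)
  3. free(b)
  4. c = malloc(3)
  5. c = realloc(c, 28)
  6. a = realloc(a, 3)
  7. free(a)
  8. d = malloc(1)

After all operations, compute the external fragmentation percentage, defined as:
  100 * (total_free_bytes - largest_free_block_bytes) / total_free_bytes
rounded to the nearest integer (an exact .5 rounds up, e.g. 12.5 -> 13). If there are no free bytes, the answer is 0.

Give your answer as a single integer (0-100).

Answer: 7

Derivation:
Op 1: a = malloc(3) -> a = 0; heap: [0-2 ALLOC][3-55 FREE]
Op 2: b = malloc(4) -> b = 3; heap: [0-2 ALLOC][3-6 ALLOC][7-55 FREE]
Op 3: free(b) -> (freed b); heap: [0-2 ALLOC][3-55 FREE]
Op 4: c = malloc(3) -> c = 3; heap: [0-2 ALLOC][3-5 ALLOC][6-55 FREE]
Op 5: c = realloc(c, 28) -> c = 3; heap: [0-2 ALLOC][3-30 ALLOC][31-55 FREE]
Op 6: a = realloc(a, 3) -> a = 0; heap: [0-2 ALLOC][3-30 ALLOC][31-55 FREE]
Op 7: free(a) -> (freed a); heap: [0-2 FREE][3-30 ALLOC][31-55 FREE]
Op 8: d = malloc(1) -> d = 0; heap: [0-0 ALLOC][1-2 FREE][3-30 ALLOC][31-55 FREE]
Free blocks: [2 25] total_free=27 largest=25 -> 100*(27-25)/27 = 200/27 ≈ 7.407 -> rounds to 7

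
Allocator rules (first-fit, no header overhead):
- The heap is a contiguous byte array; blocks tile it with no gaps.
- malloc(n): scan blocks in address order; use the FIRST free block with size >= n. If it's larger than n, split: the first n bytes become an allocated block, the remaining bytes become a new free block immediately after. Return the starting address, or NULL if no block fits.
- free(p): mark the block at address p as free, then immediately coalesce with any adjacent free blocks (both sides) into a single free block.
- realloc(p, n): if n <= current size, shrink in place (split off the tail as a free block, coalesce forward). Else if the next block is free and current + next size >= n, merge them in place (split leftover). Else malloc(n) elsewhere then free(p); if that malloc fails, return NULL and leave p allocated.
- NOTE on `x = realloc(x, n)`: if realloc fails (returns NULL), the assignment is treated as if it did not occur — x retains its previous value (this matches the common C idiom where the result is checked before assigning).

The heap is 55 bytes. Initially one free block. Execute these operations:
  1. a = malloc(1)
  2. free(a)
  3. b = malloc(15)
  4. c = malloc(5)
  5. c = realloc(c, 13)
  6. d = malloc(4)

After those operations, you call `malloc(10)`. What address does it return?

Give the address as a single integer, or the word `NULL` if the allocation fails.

Answer: 32

Derivation:
Op 1: a = malloc(1) -> a = 0; heap: [0-0 ALLOC][1-54 FREE]
Op 2: free(a) -> (freed a); heap: [0-54 FREE]
Op 3: b = malloc(15) -> b = 0; heap: [0-14 ALLOC][15-54 FREE]
Op 4: c = malloc(5) -> c = 15; heap: [0-14 ALLOC][15-19 ALLOC][20-54 FREE]
Op 5: c = realloc(c, 13) -> c = 15; heap: [0-14 ALLOC][15-27 ALLOC][28-54 FREE]
Op 6: d = malloc(4) -> d = 28; heap: [0-14 ALLOC][15-27 ALLOC][28-31 ALLOC][32-54 FREE]
malloc(10): first-fit scan over [0-14 ALLOC][15-27 ALLOC][28-31 ALLOC][32-54 FREE] -> 32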